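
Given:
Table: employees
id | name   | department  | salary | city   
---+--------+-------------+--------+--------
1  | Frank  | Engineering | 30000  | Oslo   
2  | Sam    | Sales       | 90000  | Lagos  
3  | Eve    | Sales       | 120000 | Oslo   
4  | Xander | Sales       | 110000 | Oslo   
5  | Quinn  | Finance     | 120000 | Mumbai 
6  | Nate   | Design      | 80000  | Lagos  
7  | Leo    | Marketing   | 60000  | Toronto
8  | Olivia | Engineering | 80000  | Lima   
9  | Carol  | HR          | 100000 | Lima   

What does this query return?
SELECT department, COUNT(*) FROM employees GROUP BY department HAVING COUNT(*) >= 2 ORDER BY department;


Groups with count >= 2:
  Engineering: 2 -> PASS
  Sales: 3 -> PASS
  Design: 1 -> filtered out
  Finance: 1 -> filtered out
  HR: 1 -> filtered out
  Marketing: 1 -> filtered out


2 groups:
Engineering, 2
Sales, 3


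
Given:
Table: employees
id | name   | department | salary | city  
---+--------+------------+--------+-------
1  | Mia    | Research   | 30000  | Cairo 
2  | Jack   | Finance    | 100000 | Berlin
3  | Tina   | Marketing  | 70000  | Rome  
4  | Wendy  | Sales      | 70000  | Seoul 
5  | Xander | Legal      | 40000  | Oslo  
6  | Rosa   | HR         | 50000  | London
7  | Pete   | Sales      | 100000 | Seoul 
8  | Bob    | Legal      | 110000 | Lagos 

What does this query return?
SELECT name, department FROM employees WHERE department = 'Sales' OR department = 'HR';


Filtering: department = 'Sales' OR 'HR'
Matching: 3 rows

3 rows:
Wendy, Sales
Rosa, HR
Pete, Sales


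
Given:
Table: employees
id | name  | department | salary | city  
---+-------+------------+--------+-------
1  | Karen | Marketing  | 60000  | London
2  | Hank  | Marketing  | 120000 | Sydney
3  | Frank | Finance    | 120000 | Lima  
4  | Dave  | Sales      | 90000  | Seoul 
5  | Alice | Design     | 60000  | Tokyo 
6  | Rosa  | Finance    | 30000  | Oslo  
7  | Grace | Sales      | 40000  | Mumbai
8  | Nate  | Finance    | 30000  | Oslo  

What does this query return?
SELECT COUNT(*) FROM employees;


COUNT(*) counts all rows

8


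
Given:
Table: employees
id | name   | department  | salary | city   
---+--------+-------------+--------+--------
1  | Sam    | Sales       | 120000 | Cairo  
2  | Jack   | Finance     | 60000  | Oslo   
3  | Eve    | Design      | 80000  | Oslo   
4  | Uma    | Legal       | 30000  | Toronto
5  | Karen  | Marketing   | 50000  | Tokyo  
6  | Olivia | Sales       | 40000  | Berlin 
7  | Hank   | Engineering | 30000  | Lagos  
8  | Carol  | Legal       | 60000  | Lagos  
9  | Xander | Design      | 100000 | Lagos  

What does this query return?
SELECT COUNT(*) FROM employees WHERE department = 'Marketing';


Counting rows where department = 'Marketing'
  Karen -> MATCH


1


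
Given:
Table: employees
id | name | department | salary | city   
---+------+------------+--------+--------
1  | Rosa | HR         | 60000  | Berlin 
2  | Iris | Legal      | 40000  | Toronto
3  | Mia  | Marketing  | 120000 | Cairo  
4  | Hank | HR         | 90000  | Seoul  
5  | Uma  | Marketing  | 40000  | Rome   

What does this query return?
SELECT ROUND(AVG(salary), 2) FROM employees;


SUM(salary) = 350000
COUNT = 5
ROUND(AVG, 2) = ROUND(350000 / 5, 2) = 70000.0

70000.0


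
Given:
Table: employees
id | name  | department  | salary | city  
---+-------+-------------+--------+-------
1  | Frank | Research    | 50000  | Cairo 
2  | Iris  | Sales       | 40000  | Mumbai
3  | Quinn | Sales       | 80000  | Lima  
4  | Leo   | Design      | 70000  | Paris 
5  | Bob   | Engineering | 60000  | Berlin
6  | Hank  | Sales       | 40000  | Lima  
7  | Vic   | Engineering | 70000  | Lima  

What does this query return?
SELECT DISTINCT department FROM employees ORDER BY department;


All 'department' values (row order): Research, Sales, Sales, Design, Engineering, Sales, Engineering
Removing duplicates leaves 4 unique value(s).

4 values:
Design
Engineering
Research
Sales


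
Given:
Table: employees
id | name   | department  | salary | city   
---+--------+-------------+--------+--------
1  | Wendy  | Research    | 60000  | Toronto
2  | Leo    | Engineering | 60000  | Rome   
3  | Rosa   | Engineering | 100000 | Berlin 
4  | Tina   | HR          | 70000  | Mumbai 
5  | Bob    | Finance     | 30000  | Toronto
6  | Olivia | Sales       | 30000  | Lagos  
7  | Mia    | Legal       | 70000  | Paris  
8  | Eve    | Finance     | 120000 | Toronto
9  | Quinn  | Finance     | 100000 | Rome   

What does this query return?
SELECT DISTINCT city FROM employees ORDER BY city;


All 'city' values (row order): Toronto, Rome, Berlin, Mumbai, Toronto, Lagos, Paris, Toronto, Rome
Removing duplicates leaves 6 unique value(s).

6 values:
Berlin
Lagos
Mumbai
Paris
Rome
Toronto


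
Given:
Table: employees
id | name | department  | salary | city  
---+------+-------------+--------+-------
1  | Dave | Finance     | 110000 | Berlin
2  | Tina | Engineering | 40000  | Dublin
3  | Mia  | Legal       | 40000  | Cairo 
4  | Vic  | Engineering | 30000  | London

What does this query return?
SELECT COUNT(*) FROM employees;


COUNT(*) counts all rows

4


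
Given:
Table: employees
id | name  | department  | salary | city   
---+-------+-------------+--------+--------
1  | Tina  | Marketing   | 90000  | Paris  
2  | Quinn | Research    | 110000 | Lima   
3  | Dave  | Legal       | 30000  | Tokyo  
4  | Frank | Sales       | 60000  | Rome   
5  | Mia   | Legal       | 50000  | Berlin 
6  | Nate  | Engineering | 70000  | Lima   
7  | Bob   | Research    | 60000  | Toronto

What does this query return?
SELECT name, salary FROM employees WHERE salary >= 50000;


Filtering: salary >= 50000
Matching: 6 rows

6 rows:
Tina, 90000
Quinn, 110000
Frank, 60000
Mia, 50000
Nate, 70000
Bob, 60000


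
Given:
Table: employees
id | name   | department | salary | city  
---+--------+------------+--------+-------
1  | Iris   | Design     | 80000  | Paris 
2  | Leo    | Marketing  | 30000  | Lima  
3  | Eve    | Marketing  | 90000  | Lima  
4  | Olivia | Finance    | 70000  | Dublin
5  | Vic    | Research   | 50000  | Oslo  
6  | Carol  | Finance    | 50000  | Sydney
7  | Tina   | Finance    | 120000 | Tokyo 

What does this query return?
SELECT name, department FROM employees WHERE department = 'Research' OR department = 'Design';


Filtering: department = 'Research' OR 'Design'
Matching: 2 rows

2 rows:
Iris, Design
Vic, Research


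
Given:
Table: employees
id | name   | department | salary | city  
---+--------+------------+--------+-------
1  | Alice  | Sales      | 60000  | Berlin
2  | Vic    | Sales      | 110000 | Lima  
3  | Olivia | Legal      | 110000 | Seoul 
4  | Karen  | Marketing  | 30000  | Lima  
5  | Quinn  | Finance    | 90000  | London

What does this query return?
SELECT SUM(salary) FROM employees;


SUM(salary) = 60000 + 110000 + 110000 + 30000 + 90000 = 400000

400000


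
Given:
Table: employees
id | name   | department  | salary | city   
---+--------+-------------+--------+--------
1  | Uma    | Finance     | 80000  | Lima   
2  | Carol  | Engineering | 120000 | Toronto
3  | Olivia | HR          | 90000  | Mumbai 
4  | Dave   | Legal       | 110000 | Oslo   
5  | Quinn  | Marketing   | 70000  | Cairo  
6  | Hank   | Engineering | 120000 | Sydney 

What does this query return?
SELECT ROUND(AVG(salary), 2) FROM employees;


SUM(salary) = 590000
COUNT = 6
ROUND(AVG, 2) = ROUND(590000 / 6, 2) = 98333.33

98333.33


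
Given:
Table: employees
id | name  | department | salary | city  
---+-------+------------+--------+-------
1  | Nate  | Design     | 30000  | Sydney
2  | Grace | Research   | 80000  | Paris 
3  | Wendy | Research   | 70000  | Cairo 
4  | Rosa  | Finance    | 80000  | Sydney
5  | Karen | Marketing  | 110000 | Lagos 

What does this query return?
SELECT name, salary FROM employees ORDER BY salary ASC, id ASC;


Sorting by salary ASC, then id ASC for ties

5 rows:
Nate, 30000
Wendy, 70000
Grace, 80000
Rosa, 80000
Karen, 110000


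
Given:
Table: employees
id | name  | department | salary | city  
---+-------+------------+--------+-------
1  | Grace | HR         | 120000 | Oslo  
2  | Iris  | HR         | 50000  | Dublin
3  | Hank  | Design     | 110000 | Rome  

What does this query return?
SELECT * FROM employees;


SELECT * returns all 3 rows with all columns

3 rows:
1, Grace, HR, 120000, Oslo
2, Iris, HR, 50000, Dublin
3, Hank, Design, 110000, Rome


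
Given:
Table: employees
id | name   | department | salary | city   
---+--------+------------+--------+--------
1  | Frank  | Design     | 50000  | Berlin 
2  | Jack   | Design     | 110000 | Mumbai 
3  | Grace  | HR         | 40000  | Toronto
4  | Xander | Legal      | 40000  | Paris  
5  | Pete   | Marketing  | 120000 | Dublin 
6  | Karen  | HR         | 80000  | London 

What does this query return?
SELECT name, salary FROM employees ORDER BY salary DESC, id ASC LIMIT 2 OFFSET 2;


Sort by salary DESC (id ASC tiebreak), then skip 2 and take 2
Rows 3 through 4

2 rows:
Karen, 80000
Frank, 50000


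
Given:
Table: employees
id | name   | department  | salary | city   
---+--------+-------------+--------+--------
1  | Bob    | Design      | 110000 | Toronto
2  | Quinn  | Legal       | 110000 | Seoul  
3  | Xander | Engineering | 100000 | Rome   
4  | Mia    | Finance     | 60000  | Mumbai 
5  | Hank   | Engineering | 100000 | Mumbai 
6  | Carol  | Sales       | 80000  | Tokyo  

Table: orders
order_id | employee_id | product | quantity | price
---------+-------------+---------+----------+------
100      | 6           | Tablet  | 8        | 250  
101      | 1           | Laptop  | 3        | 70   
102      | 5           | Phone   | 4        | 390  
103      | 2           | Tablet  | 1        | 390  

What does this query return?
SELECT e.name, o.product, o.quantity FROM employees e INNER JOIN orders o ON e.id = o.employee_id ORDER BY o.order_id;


Joining employees.id = orders.employee_id:
  employee Carol (id=6) -> order Tablet
  employee Bob (id=1) -> order Laptop
  employee Hank (id=5) -> order Phone
  employee Quinn (id=2) -> order Tablet


4 rows:
Carol, Tablet, 8
Bob, Laptop, 3
Hank, Phone, 4
Quinn, Tablet, 1


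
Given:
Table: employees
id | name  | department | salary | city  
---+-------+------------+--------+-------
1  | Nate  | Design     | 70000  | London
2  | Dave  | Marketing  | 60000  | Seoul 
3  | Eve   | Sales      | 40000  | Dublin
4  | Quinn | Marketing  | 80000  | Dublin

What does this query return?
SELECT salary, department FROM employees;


Projecting columns: salary, department

4 rows:
70000, Design
60000, Marketing
40000, Sales
80000, Marketing


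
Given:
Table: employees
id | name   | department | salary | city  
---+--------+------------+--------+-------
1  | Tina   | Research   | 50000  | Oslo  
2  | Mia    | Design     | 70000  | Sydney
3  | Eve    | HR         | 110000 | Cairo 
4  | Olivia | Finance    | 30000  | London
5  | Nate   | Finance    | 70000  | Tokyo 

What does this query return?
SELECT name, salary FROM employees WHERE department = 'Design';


Filtering: department = 'Design'
Matching rows: 1

1 rows:
Mia, 70000


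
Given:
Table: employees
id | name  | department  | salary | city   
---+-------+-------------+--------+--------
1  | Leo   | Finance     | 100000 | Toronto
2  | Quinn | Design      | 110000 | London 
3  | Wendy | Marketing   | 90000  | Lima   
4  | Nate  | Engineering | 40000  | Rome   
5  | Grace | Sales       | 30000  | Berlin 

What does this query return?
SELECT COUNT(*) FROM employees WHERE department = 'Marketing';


Counting rows where department = 'Marketing'
  Wendy -> MATCH


1


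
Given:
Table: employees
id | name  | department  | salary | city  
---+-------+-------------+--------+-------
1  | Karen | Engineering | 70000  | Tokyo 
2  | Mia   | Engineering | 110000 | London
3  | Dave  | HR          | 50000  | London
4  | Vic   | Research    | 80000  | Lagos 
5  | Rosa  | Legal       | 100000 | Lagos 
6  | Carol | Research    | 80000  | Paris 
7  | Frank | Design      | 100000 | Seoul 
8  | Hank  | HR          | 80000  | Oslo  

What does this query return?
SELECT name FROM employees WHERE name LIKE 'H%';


LIKE 'H%' matches names starting with 'H'
Matching: 1

1 rows:
Hank


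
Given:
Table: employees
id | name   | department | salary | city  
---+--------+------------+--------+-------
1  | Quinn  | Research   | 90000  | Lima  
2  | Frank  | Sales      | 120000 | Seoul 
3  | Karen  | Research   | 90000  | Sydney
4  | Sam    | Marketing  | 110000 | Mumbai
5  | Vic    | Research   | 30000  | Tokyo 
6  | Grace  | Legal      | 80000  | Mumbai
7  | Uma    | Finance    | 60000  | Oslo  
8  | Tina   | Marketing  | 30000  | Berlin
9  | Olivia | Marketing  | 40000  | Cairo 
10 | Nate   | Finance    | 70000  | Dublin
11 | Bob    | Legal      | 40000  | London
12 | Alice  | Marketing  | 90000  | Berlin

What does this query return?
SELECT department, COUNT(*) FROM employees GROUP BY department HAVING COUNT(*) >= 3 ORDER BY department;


Groups with count >= 3:
  Marketing: 4 -> PASS
  Research: 3 -> PASS
  Finance: 2 -> filtered out
  Legal: 2 -> filtered out
  Sales: 1 -> filtered out


2 groups:
Marketing, 4
Research, 3


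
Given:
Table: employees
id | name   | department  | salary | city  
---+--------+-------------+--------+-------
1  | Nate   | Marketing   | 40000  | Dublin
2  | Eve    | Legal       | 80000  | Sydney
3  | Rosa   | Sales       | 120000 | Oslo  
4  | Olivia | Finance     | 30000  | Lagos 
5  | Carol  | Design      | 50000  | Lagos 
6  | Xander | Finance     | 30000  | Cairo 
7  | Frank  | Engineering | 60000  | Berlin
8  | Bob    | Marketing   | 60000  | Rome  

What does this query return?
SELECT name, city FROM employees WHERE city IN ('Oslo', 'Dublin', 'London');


Filtering: city IN ('Oslo', 'Dublin', 'London')
Matching: 2 rows

2 rows:
Nate, Dublin
Rosa, Oslo


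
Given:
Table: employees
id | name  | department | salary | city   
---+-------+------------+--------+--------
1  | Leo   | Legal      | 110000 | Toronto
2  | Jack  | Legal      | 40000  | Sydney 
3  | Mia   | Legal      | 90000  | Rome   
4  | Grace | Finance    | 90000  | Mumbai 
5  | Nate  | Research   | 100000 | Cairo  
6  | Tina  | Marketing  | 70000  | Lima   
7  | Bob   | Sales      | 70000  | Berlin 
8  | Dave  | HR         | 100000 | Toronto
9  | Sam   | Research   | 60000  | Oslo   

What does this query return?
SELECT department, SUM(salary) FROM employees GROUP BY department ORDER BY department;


Summing salary within each department:
  Finance: 90000 = 90000
  HR: 100000 = 100000
  Legal: 110000 + 40000 + 90000 = 240000
  Marketing: 70000 = 70000
  Research: 100000 + 60000 = 160000
  Sales: 70000 = 70000


6 groups:
Finance, 90000
HR, 100000
Legal, 240000
Marketing, 70000
Research, 160000
Sales, 70000


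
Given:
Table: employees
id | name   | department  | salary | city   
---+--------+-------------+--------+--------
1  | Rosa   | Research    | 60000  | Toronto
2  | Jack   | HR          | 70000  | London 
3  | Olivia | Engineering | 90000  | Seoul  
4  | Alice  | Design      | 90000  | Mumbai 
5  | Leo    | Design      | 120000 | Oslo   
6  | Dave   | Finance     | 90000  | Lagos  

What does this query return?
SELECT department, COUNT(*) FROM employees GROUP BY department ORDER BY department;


Assigning each row to its department group:
  Rosa -> Research
  Jack -> HR
  Olivia -> Engineering
  Alice -> Design
  Leo -> Design
  Dave -> Finance


5 groups:
Design, 2
Engineering, 1
Finance, 1
HR, 1
Research, 1


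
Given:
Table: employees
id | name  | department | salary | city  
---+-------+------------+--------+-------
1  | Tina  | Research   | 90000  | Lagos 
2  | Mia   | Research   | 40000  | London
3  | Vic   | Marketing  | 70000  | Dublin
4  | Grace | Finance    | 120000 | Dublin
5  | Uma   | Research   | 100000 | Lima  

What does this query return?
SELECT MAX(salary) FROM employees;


Salaries: 90000, 40000, 70000, 120000, 100000
MAX = 120000

120000


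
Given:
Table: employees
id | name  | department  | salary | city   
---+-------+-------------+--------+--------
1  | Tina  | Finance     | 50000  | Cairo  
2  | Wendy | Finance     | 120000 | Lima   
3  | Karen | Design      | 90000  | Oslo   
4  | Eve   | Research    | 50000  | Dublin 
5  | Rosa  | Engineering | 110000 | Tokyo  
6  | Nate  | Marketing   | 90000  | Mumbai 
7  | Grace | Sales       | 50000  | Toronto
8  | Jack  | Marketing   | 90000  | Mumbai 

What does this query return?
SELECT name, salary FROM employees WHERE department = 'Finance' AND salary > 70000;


Filtering: department = 'Finance' AND salary > 70000
Matching: 1 rows

1 rows:
Wendy, 120000


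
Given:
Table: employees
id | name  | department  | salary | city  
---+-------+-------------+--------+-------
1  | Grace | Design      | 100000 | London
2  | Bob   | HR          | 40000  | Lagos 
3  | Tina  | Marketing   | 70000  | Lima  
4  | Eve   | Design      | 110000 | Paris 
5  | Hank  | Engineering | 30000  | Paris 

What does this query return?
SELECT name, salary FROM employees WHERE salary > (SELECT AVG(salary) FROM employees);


Subquery: AVG(salary) = 70000.0
Filtering: salary > 70000.0
  Grace (100000) -> MATCH
  Eve (110000) -> MATCH


2 rows:
Grace, 100000
Eve, 110000


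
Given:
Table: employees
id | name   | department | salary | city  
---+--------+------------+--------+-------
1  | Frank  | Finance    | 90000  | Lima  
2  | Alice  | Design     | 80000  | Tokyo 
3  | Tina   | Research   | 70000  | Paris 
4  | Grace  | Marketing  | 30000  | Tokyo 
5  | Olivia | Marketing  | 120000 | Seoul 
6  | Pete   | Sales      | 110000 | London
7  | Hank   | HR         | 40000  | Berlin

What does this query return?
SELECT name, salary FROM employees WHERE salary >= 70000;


Filtering: salary >= 70000
Matching: 5 rows

5 rows:
Frank, 90000
Alice, 80000
Tina, 70000
Olivia, 120000
Pete, 110000


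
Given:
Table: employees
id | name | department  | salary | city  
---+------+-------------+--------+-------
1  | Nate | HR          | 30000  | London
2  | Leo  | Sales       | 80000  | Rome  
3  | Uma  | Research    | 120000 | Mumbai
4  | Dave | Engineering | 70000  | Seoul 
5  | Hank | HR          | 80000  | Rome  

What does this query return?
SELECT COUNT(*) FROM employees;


COUNT(*) counts all rows

5


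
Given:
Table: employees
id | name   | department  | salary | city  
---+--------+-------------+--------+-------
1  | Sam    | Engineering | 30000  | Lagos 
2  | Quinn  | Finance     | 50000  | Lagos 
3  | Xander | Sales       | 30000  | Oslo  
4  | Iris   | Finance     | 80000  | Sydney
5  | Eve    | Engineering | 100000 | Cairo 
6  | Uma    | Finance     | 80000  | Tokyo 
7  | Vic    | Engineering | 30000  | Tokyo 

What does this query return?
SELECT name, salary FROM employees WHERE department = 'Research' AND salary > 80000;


Filtering: department = 'Research' AND salary > 80000
Matching: 0 rows

Empty result set (0 rows)


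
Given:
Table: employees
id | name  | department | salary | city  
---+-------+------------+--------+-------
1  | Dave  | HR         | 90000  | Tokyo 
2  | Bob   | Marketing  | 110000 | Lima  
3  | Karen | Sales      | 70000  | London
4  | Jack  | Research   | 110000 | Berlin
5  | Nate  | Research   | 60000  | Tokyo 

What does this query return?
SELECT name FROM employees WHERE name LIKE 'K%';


LIKE 'K%' matches names starting with 'K'
Matching: 1

1 rows:
Karen


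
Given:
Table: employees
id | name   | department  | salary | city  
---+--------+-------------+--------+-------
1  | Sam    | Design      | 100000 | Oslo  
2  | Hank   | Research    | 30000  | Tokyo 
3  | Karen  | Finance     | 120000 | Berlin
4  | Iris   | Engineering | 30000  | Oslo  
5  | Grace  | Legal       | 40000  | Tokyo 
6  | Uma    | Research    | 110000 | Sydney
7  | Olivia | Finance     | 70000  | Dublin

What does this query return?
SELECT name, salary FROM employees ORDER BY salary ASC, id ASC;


Sorting by salary ASC, then id ASC for ties

7 rows:
Hank, 30000
Iris, 30000
Grace, 40000
Olivia, 70000
Sam, 100000
Uma, 110000
Karen, 120000


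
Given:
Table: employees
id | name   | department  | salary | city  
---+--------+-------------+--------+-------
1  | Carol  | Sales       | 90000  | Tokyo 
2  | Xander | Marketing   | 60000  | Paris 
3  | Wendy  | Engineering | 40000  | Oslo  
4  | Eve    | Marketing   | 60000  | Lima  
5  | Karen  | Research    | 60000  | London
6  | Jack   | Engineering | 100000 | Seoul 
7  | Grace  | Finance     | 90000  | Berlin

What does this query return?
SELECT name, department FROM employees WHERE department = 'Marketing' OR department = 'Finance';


Filtering: department = 'Marketing' OR 'Finance'
Matching: 3 rows

3 rows:
Xander, Marketing
Eve, Marketing
Grace, Finance


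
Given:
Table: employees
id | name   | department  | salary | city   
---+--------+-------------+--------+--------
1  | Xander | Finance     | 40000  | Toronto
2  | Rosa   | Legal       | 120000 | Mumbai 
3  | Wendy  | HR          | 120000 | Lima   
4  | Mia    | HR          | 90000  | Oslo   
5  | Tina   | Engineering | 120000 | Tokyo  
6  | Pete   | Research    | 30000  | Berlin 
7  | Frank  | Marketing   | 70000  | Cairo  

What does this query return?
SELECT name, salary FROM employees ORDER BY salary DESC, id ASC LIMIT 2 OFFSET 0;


Sort by salary DESC (id ASC tiebreak), then skip 0 and take 2
Rows 1 through 2

2 rows:
Rosa, 120000
Wendy, 120000


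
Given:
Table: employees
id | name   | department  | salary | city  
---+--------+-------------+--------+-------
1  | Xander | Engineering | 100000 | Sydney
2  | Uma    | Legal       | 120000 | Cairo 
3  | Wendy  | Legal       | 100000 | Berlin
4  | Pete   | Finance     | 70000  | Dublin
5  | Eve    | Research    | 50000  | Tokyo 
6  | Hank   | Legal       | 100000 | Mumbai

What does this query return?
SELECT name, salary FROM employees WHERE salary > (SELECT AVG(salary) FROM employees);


Subquery: AVG(salary) = 90000.0
Filtering: salary > 90000.0
  Xander (100000) -> MATCH
  Uma (120000) -> MATCH
  Wendy (100000) -> MATCH
  Hank (100000) -> MATCH


4 rows:
Xander, 100000
Uma, 120000
Wendy, 100000
Hank, 100000


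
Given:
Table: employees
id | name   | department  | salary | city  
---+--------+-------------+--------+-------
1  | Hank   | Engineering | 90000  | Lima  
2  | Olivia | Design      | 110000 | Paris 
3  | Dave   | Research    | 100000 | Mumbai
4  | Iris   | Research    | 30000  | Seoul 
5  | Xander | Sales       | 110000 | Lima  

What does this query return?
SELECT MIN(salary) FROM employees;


Salaries: 90000, 110000, 100000, 30000, 110000
MIN = 30000

30000


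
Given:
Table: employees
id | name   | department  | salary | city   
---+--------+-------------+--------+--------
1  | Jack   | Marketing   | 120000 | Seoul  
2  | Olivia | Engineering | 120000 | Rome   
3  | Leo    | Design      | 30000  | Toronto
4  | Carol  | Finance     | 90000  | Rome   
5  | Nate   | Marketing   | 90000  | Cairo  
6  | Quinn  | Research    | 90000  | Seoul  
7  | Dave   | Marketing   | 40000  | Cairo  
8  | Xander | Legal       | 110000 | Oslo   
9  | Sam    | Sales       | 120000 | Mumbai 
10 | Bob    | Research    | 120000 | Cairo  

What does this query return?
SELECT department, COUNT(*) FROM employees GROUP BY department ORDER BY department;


Assigning each row to its department group:
  Jack -> Marketing
  Olivia -> Engineering
  Leo -> Design
  Carol -> Finance
  Nate -> Marketing
  Quinn -> Research
  Dave -> Marketing
  Xander -> Legal
  Sam -> Sales
  Bob -> Research


7 groups:
Design, 1
Engineering, 1
Finance, 1
Legal, 1
Marketing, 3
Research, 2
Sales, 1


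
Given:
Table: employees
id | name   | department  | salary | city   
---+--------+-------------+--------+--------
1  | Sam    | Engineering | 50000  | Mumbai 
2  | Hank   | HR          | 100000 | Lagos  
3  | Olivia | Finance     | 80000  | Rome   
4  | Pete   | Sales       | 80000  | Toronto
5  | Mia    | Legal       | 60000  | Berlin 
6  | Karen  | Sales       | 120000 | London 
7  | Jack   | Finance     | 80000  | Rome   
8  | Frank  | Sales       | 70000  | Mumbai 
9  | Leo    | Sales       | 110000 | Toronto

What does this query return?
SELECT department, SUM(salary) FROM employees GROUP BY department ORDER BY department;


Summing salary within each department:
  Engineering: 50000 = 50000
  Finance: 80000 + 80000 = 160000
  HR: 100000 = 100000
  Legal: 60000 = 60000
  Sales: 80000 + 120000 + 70000 + 110000 = 380000


5 groups:
Engineering, 50000
Finance, 160000
HR, 100000
Legal, 60000
Sales, 380000


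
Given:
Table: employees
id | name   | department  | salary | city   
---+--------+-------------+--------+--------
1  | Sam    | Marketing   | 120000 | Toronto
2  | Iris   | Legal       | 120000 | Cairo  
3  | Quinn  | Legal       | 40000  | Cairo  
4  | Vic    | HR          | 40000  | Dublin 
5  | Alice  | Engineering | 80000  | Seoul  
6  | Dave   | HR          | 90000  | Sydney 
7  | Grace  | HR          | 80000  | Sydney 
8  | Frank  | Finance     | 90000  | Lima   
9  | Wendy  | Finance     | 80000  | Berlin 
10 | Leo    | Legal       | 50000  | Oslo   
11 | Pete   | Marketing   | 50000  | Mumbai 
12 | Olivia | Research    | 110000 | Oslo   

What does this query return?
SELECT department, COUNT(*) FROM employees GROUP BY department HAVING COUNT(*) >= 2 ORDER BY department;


Groups with count >= 2:
  Finance: 2 -> PASS
  HR: 3 -> PASS
  Legal: 3 -> PASS
  Marketing: 2 -> PASS
  Engineering: 1 -> filtered out
  Research: 1 -> filtered out


4 groups:
Finance, 2
HR, 3
Legal, 3
Marketing, 2


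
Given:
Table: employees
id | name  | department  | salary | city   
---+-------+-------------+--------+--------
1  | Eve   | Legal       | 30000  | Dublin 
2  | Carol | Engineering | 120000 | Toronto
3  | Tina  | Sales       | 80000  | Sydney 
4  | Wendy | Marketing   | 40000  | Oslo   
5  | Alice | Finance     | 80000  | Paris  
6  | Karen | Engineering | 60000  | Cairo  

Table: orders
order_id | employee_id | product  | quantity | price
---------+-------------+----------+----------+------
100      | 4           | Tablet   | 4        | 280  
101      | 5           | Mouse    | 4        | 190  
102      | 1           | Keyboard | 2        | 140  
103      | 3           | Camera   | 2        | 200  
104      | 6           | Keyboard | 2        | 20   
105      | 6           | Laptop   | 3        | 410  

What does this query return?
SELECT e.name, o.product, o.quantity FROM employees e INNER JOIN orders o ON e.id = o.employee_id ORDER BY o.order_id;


Joining employees.id = orders.employee_id:
  employee Wendy (id=4) -> order Tablet
  employee Alice (id=5) -> order Mouse
  employee Eve (id=1) -> order Keyboard
  employee Tina (id=3) -> order Camera
  employee Karen (id=6) -> order Keyboard
  employee Karen (id=6) -> order Laptop


6 rows:
Wendy, Tablet, 4
Alice, Mouse, 4
Eve, Keyboard, 2
Tina, Camera, 2
Karen, Keyboard, 2
Karen, Laptop, 3


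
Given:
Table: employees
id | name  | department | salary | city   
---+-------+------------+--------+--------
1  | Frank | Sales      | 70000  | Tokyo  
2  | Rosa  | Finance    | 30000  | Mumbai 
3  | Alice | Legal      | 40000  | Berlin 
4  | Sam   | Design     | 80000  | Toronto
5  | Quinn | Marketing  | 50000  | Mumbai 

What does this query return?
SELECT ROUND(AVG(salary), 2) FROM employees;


SUM(salary) = 270000
COUNT = 5
ROUND(AVG, 2) = ROUND(270000 / 5, 2) = 54000.0

54000.0


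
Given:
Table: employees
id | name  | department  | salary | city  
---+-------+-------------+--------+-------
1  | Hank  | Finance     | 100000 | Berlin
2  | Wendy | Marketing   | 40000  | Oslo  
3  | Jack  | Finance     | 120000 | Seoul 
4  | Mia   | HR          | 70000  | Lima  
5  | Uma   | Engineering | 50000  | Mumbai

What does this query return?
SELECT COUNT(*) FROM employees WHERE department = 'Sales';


Counting rows where department = 'Sales'


0


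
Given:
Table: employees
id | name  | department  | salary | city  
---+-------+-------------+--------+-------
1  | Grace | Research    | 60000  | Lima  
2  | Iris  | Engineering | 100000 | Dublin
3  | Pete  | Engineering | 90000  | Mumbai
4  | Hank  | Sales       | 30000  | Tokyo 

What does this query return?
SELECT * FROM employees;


SELECT * returns all 4 rows with all columns

4 rows:
1, Grace, Research, 60000, Lima
2, Iris, Engineering, 100000, Dublin
3, Pete, Engineering, 90000, Mumbai
4, Hank, Sales, 30000, Tokyo


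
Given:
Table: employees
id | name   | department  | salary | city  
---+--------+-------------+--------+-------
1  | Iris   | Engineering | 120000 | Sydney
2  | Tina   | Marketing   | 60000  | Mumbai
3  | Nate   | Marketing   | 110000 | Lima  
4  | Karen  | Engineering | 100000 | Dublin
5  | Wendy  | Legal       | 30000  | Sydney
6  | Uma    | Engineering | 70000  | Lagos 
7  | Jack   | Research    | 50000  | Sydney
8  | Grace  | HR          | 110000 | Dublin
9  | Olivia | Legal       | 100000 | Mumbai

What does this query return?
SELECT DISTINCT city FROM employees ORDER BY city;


All 'city' values (row order): Sydney, Mumbai, Lima, Dublin, Sydney, Lagos, Sydney, Dublin, Mumbai
Removing duplicates leaves 5 unique value(s).

5 values:
Dublin
Lagos
Lima
Mumbai
Sydney


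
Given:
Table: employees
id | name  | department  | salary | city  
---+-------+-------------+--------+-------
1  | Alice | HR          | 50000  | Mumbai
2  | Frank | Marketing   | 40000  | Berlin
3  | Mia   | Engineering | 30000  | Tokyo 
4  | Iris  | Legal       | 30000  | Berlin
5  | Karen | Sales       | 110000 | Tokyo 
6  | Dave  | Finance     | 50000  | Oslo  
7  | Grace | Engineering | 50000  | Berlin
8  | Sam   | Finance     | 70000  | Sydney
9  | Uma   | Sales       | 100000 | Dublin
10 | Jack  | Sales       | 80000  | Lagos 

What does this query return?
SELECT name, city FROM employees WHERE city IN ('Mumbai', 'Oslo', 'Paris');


Filtering: city IN ('Mumbai', 'Oslo', 'Paris')
Matching: 2 rows

2 rows:
Alice, Mumbai
Dave, Oslo


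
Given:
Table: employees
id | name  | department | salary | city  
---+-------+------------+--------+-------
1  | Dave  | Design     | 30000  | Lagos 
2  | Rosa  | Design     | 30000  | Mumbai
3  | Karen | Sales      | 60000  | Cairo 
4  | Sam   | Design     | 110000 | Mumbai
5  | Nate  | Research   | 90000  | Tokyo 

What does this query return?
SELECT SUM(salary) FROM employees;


SUM(salary) = 30000 + 30000 + 60000 + 110000 + 90000 = 320000

320000


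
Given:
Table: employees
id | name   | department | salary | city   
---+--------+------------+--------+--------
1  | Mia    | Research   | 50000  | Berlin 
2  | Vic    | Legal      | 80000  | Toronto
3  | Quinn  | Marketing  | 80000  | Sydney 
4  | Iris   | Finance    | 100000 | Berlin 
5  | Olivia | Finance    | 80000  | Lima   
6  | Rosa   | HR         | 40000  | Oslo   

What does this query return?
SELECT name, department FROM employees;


Projecting columns: name, department

6 rows:
Mia, Research
Vic, Legal
Quinn, Marketing
Iris, Finance
Olivia, Finance
Rosa, HR


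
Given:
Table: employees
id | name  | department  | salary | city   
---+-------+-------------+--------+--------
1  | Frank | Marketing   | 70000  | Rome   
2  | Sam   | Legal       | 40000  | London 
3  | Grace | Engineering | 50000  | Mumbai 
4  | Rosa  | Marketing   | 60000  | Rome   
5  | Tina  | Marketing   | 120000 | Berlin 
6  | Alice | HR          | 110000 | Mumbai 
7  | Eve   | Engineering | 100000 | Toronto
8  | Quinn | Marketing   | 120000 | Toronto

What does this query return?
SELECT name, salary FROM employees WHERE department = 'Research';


Filtering: department = 'Research'
Matching rows: 0

Empty result set (0 rows)


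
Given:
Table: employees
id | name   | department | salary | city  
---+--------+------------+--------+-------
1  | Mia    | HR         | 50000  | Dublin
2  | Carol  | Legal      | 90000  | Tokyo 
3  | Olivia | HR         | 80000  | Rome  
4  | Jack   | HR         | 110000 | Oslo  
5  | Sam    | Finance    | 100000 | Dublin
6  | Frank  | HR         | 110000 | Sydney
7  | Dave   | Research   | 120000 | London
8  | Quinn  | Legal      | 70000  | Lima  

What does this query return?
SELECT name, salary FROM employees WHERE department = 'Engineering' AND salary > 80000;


Filtering: department = 'Engineering' AND salary > 80000
Matching: 0 rows

Empty result set (0 rows)


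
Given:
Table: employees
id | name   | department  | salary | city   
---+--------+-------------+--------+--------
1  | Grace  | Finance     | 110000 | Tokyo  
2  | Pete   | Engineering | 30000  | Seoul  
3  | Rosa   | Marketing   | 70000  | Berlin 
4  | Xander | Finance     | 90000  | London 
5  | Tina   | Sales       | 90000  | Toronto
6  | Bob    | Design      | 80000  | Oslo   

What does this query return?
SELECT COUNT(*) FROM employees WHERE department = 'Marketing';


Counting rows where department = 'Marketing'
  Rosa -> MATCH


1


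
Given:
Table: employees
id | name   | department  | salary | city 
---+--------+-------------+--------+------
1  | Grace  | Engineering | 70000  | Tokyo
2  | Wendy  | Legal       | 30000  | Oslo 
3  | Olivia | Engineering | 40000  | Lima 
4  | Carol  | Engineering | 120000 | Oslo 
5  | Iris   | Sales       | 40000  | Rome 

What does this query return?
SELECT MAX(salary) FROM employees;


Salaries: 70000, 30000, 40000, 120000, 40000
MAX = 120000

120000


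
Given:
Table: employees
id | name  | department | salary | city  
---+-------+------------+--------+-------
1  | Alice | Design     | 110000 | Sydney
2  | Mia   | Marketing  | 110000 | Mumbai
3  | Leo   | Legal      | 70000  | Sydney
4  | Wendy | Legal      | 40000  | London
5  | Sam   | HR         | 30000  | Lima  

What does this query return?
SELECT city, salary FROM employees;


Projecting columns: city, salary

5 rows:
Sydney, 110000
Mumbai, 110000
Sydney, 70000
London, 40000
Lima, 30000


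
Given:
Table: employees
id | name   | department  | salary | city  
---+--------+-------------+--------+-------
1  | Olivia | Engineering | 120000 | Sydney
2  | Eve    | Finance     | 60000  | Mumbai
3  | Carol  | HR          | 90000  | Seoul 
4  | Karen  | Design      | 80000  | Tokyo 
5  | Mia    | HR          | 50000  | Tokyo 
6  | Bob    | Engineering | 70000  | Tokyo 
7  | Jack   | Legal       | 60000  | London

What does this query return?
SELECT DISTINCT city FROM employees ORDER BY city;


All 'city' values (row order): Sydney, Mumbai, Seoul, Tokyo, Tokyo, Tokyo, London
Removing duplicates leaves 5 unique value(s).

5 values:
London
Mumbai
Seoul
Sydney
Tokyo


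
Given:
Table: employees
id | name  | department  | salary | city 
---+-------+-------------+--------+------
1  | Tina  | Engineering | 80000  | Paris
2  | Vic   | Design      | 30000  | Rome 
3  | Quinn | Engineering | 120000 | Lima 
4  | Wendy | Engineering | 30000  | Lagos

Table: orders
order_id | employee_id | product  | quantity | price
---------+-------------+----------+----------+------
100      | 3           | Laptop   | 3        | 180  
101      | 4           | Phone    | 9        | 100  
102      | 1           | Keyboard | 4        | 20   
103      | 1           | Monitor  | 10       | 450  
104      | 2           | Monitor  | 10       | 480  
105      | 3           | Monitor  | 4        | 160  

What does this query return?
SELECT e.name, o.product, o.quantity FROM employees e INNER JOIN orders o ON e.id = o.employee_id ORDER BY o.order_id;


Joining employees.id = orders.employee_id:
  employee Quinn (id=3) -> order Laptop
  employee Wendy (id=4) -> order Phone
  employee Tina (id=1) -> order Keyboard
  employee Tina (id=1) -> order Monitor
  employee Vic (id=2) -> order Monitor
  employee Quinn (id=3) -> order Monitor


6 rows:
Quinn, Laptop, 3
Wendy, Phone, 9
Tina, Keyboard, 4
Tina, Monitor, 10
Vic, Monitor, 10
Quinn, Monitor, 4


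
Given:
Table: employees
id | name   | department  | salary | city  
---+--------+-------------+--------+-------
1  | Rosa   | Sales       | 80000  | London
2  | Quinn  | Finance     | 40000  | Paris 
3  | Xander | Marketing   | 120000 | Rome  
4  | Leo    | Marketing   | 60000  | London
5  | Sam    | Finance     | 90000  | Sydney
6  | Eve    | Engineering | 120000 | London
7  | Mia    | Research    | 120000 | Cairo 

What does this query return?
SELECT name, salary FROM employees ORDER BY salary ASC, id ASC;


Sorting by salary ASC, then id ASC for ties

7 rows:
Quinn, 40000
Leo, 60000
Rosa, 80000
Sam, 90000
Xander, 120000
Eve, 120000
Mia, 120000


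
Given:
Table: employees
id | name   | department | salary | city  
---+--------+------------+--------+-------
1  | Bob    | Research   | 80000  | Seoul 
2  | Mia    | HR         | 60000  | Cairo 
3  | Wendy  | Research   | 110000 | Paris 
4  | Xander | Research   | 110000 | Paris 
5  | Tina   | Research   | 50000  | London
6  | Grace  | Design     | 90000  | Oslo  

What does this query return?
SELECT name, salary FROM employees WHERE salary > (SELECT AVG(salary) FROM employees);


Subquery: AVG(salary) = 83333.33
Filtering: salary > 83333.33
  Wendy (110000) -> MATCH
  Xander (110000) -> MATCH
  Grace (90000) -> MATCH


3 rows:
Wendy, 110000
Xander, 110000
Grace, 90000


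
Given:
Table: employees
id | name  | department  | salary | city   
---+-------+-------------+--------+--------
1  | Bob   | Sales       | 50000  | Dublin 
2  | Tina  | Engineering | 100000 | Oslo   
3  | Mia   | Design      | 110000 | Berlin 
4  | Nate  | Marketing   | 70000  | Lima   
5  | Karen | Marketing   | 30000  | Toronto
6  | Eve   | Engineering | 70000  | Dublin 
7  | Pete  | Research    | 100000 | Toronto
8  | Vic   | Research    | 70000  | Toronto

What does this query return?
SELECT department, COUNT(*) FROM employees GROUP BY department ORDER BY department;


Assigning each row to its department group:
  Bob -> Sales
  Tina -> Engineering
  Mia -> Design
  Nate -> Marketing
  Karen -> Marketing
  Eve -> Engineering
  Pete -> Research
  Vic -> Research


5 groups:
Design, 1
Engineering, 2
Marketing, 2
Research, 2
Sales, 1


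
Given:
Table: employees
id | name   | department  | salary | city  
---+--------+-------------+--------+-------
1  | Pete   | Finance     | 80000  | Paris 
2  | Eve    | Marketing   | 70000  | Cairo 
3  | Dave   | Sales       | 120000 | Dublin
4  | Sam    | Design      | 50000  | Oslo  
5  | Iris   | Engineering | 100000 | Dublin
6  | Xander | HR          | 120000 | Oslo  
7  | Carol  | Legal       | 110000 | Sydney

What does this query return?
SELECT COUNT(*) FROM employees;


COUNT(*) counts all rows

7


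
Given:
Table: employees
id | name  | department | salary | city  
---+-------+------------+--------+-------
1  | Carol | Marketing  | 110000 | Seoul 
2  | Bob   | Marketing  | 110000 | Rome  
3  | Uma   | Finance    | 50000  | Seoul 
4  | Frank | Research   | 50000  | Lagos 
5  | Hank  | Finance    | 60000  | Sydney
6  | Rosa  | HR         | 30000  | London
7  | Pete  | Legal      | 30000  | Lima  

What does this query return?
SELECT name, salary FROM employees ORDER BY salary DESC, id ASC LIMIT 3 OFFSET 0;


Sort by salary DESC (id ASC tiebreak), then skip 0 and take 3
Rows 1 through 3

3 rows:
Carol, 110000
Bob, 110000
Hank, 60000


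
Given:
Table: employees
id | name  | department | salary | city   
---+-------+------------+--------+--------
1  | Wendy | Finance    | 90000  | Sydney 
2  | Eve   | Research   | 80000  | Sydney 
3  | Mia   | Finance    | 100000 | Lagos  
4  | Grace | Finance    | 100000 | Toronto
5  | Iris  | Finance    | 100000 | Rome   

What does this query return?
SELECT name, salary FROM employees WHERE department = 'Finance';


Filtering: department = 'Finance'
Matching rows: 4

4 rows:
Wendy, 90000
Mia, 100000
Grace, 100000
Iris, 100000


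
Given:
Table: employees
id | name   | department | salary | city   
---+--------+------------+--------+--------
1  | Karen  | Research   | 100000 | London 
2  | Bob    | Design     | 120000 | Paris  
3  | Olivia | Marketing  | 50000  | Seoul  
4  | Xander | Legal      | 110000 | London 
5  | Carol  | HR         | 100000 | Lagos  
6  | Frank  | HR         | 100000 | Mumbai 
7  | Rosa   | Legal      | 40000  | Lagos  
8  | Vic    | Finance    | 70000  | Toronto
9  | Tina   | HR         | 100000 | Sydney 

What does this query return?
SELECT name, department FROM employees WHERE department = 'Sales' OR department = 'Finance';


Filtering: department = 'Sales' OR 'Finance'
Matching: 1 rows

1 rows:
Vic, Finance
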